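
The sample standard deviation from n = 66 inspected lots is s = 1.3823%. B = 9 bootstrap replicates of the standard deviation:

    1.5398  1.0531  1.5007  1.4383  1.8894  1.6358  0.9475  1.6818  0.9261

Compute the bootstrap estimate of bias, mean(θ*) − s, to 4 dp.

bias = +0.0191

mean(θ*) = (1.5398 + 1.0531 + 1.5007 + 1.4383 + 1.8894 + 1.6358 + 0.9475 + 1.6818 + 0.9261) / 9 = 1.40139
bias = 1.40139 − 1.3823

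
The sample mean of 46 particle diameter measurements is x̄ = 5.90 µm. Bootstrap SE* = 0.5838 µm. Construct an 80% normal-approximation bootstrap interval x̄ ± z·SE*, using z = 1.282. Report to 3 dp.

Margin = 1.282 × 0.5838 = 0.7484
Interval: 5.90 ± 0.7484

(5.152, 6.648)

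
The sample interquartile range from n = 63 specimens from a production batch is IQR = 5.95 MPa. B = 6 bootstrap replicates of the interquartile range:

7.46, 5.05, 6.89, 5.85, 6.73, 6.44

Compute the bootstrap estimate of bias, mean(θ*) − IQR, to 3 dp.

mean(θ*) = (7.46 + 5.05 + 6.89 + 5.85 + 6.73 + 6.44) / 6 = 6.4033
bias = 6.4033 − 5.95

bias = +0.453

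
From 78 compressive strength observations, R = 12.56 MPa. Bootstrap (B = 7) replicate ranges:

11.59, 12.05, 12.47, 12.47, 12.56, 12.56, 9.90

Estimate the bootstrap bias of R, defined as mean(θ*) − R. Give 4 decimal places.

bias = −0.6171

mean(θ*) = (11.59 + 12.05 + 12.47 + 12.47 + 12.56 + 12.56 + 9.90) / 7 = 11.94286
bias = 11.94286 − 12.56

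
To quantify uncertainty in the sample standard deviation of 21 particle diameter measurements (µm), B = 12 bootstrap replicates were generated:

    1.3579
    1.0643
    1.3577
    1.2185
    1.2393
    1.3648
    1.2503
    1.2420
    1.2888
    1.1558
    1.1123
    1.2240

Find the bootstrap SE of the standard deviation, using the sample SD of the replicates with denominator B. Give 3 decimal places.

Bootstrap SE is the standard deviation of the 12 replicate standard deviations.
Mean of replicates: (1.3579 + 1.0643 + 1.3577 + 1.2185 + 1.2393 + 1.3648 + 1.2503 + 1.2420 + 1.2888 + 1.1558 + 1.1123 + 1.2240) / 12 = 14.87570 / 12 = 1.23964
Sum of squared deviations: (+0.11826)² + (−0.17534)² + (+0.11806)² + (−0.02114)² + (−0.00034)² + (+0.12516)² + (+0.01066)² + (+0.00236)² + (+0.04916)² + (−0.08384)² + (−0.12734)² + (−0.01564)² = 0.10080
Variance = 0.10080 / 12 = 0.00840
SE* = √0.00840

SE* = 0.092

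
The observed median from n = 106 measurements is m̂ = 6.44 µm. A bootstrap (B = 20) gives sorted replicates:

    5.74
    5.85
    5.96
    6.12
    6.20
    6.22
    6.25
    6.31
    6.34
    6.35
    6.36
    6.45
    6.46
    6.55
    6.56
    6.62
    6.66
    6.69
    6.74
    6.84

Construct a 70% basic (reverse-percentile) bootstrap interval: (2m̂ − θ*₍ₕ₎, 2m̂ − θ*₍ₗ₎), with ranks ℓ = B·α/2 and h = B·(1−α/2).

(6.22, 6.92)

Percentile endpoints at ranks 3 and 17: θ*₍3₎ = 5.96, θ*₍17₎ = 6.66.
Basic interval reflects these around m̂:
  lower = 2 × 6.44 − 6.66 = 6.22
  upper = 2 × 6.44 − 5.96 = 6.92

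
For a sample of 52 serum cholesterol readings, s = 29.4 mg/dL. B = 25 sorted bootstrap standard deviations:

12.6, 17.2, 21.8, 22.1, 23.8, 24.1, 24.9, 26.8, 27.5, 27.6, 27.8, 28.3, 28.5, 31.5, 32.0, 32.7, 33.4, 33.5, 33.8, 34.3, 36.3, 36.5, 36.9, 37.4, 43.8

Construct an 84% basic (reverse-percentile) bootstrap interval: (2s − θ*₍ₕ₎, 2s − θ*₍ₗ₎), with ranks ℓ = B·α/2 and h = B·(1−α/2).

Percentile endpoints at ranks 2 and 23: θ*₍2₎ = 17.2, θ*₍23₎ = 36.9.
Basic interval reflects these around s:
  lower = 2 × 29.4 − 36.9 = 21.9
  upper = 2 × 29.4 − 17.2 = 41.6

(21.9, 41.6)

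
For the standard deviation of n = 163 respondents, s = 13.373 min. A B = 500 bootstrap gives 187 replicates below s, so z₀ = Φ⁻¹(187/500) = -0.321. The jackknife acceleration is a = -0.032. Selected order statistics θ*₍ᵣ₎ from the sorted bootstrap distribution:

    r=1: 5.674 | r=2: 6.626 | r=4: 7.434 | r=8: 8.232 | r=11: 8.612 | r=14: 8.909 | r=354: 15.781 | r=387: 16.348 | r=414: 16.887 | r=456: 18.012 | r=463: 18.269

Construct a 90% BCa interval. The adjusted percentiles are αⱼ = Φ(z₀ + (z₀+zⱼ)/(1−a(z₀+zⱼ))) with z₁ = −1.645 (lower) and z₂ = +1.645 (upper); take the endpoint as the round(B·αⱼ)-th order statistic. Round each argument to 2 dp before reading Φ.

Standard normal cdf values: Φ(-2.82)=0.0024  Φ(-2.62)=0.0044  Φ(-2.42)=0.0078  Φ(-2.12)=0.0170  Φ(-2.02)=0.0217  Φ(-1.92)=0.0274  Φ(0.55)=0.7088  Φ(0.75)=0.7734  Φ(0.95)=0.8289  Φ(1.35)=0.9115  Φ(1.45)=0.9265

Lower: z₀ + z₁ = -0.321 + (-1.645) = -1.966; 1 − a(z₀+z₁) = 1 − (-0.032)(-1.966) = 0.9371; argument = -0.321 + (-1.966)/0.9371 = -2.4190 → -2.42.
α₁ = Φ(-2.42) = 0.0078; rank = round(500 × 0.0078) = 4; θ*₍4₎ = 7.434.
Upper: z₀ + z₂ = 1.324; 1 − a(z₀+z₂) = 1.0424; argument = 0.9492 → 0.95; α₂ = 0.8289; rank = 414; θ*₍414₎ = 16.887.

(7.434, 16.887)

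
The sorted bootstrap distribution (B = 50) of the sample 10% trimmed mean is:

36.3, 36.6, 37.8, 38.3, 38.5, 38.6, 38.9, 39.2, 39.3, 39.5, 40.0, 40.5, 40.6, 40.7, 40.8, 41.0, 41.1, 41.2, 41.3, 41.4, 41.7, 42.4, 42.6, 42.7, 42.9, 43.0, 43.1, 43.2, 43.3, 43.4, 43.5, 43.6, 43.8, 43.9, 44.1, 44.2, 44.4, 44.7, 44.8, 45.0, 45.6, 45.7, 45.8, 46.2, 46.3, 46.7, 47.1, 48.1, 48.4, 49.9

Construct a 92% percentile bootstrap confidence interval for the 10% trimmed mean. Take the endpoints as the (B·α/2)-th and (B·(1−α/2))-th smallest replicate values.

α = 0.08; lower rank = 50 × 0.040 = 2; upper rank = 50 × 0.960 = 48.
The 2nd smallest replicate is 36.6; the 48th is 48.1.

(36.6, 48.1)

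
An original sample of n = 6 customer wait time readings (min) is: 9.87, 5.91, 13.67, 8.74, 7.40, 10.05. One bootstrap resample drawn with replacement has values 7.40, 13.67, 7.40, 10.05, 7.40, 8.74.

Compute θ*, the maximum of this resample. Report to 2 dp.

Maximum = 13.67

θ* = 13.67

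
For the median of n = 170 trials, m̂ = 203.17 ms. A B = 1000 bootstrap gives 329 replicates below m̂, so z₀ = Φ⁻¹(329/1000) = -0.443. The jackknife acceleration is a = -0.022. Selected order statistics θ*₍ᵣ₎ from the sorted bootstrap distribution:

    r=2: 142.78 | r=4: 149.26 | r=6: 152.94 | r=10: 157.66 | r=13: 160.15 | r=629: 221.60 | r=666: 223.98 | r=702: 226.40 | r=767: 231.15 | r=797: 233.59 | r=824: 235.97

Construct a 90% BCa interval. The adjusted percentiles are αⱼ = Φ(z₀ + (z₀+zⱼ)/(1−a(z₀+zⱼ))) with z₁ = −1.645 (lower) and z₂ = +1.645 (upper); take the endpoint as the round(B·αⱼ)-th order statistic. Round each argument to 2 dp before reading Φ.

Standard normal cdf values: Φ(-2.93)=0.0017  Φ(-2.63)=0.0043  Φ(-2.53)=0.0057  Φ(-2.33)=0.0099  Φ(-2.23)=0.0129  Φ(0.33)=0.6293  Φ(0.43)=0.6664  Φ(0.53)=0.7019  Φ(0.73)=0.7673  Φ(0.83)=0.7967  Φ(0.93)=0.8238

Lower: z₀ + z₁ = -0.443 + (-1.645) = -2.088; 1 − a(z₀+z₁) = 1 − (-0.022)(-2.088) = 0.9541; argument = -0.443 + (-2.088)/0.9541 = -2.6315 → -2.63.
α₁ = Φ(-2.63) = 0.0043; rank = round(1000 × 0.0043) = 4; θ*₍4₎ = 149.26.
Upper: z₀ + z₂ = 1.202; 1 − a(z₀+z₂) = 1.0264; argument = 0.7280 → 0.73; α₂ = 0.7673; rank = 767; θ*₍767₎ = 231.15.

(149.26, 231.15)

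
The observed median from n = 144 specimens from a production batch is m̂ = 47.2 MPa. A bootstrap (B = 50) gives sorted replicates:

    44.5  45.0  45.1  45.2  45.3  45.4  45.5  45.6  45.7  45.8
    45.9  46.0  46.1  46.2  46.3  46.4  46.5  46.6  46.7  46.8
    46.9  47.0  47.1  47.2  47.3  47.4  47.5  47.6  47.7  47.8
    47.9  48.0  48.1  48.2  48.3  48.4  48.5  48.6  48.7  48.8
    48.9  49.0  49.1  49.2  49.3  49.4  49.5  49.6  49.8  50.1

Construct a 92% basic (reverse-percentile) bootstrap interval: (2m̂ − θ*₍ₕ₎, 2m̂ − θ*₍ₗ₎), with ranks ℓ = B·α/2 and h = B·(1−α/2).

Percentile endpoints at ranks 2 and 48: θ*₍2₎ = 45.0, θ*₍48₎ = 49.6.
Basic interval reflects these around m̂:
  lower = 2 × 47.2 − 49.6 = 44.8
  upper = 2 × 47.2 − 45.0 = 49.4

(44.8, 49.4)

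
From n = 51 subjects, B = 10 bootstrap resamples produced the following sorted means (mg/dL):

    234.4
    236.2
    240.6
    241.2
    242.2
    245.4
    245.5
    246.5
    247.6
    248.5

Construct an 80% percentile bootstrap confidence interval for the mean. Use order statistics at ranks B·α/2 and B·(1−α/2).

(234.4, 247.6)

α = 0.20; lower rank = 10 × 0.100 = 1; upper rank = 10 × 0.900 = 9.
The 1st smallest replicate is 234.4; the 9th is 247.6.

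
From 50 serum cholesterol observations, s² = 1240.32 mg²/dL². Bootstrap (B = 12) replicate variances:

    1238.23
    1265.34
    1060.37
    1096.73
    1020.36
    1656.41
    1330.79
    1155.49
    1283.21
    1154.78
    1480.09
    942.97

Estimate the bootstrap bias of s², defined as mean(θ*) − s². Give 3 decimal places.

mean(θ*) = (1238.23 + 1265.34 + 1060.37 + 1096.73 + 1020.36 + 1656.41 + 1330.79 + 1155.49 + 1283.21 + 1154.78 + 1480.09 + 942.97) / 12 = 1223.7308
bias = 1223.7308 − 1240.32

bias = −16.589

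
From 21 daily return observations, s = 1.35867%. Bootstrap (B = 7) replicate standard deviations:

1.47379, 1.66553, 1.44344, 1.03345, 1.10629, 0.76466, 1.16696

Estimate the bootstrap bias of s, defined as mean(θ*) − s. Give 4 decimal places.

bias = −0.1224

mean(θ*) = (1.47379 + 1.66553 + 1.44344 + 1.03345 + 1.10629 + 0.76466 + 1.16696) / 7 = 1.23630
bias = 1.23630 − 1.35867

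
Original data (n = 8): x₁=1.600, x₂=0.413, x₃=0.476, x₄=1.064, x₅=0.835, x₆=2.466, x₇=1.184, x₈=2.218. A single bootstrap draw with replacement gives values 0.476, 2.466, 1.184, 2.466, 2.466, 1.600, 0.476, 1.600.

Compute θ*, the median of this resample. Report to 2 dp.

θ* = 1.60

Sorted: 0.476, 0.476, 1.184, 1.600, 1.600, 2.466, 2.466, 2.466
Median = average of the two middle values = 1.60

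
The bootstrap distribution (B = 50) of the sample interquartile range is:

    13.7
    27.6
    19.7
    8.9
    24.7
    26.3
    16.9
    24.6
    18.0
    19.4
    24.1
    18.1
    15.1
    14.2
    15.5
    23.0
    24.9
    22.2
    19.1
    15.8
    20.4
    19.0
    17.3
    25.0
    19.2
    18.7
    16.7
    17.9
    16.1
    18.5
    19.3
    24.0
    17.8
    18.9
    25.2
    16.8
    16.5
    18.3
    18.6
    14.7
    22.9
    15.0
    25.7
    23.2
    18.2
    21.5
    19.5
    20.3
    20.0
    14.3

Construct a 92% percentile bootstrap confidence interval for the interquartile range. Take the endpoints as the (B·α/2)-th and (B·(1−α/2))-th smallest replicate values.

Sorted replicates: 8.9, 13.7, 14.2, 14.3, 14.7, 15.0, 15.1, 15.5, 15.8, 16.1, 16.5, 16.7, 16.8, 16.9, 17.3, 17.8, 17.9, 18.0, 18.1, 18.2, 18.3, 18.5, 18.6, 18.7, 18.9, 19.0, 19.1, 19.2, 19.3, 19.4, 19.5, 19.7, 20.0, 20.3, 20.4, 21.5, 22.2, 22.9, 23.0, 23.2, 24.0, 24.1, 24.6, 24.7, 24.9, 25.0, 25.2, 25.7, 26.3, 27.6
α = 0.08; lower rank = 50 × 0.040 = 2; upper rank = 50 × 0.960 = 48.
The 2nd smallest replicate is 13.7; the 48th is 25.7.

(13.7, 25.7)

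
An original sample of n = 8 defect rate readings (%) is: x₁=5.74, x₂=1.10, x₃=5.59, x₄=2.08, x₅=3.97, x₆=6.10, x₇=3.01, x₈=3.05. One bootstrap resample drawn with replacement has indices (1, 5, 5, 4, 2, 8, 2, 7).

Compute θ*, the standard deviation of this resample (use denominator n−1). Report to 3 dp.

Resample values: 5.74, 3.97, 3.97, 2.08, 1.10, 3.05, 1.10, 3.01.
Mean = 3.0025; sum of squared deviations = 17.4583
s² = 17.4583 / 7 = 2.4941
s = √2.4941 = 1.579

θ* = 1.579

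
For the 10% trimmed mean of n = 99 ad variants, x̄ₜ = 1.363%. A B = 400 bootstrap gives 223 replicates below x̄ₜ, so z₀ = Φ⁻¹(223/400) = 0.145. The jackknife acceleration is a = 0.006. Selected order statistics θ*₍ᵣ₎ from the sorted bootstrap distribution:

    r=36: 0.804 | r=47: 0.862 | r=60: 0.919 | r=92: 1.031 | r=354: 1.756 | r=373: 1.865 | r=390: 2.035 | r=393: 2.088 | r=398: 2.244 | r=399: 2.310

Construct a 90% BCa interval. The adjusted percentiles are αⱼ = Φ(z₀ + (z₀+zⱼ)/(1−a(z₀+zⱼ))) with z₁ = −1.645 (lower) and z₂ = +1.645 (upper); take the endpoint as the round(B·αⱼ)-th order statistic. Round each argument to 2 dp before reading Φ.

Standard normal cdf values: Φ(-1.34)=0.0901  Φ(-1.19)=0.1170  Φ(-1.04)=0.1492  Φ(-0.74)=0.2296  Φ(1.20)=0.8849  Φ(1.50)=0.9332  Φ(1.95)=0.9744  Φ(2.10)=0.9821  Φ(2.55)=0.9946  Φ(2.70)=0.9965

Lower: z₀ + z₁ = 0.145 + (-1.645) = -1.500; 1 − a(z₀+z₁) = 1 − (0.006)(-1.500) = 1.0090; argument = 0.145 + (-1.500)/1.0090 = -1.3416 → -1.34.
α₁ = Φ(-1.34) = 0.0901; rank = round(400 × 0.0901) = 36; θ*₍36₎ = 0.804.
Upper: z₀ + z₂ = 1.790; 1 − a(z₀+z₂) = 0.9893; argument = 1.9544 → 1.95; α₂ = 0.9744; rank = 390; θ*₍390₎ = 2.035.

(0.804, 2.035)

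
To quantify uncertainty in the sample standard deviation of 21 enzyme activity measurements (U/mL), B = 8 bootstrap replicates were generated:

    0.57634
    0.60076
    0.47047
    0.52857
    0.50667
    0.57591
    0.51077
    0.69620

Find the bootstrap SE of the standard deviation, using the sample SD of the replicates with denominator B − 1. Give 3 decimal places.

SE* = 0.071

Bootstrap SE is the standard deviation of the 8 replicate standard deviations.
Mean of replicates: (0.57634 + 0.60076 + 0.47047 + 0.52857 + 0.50667 + 0.57591 + 0.51077 + 0.69620) / 8 = 4.465690 / 8 = 0.558211
Sum of squared deviations: (+0.018129)² + (+0.042549)² + (−0.087741)² + (−0.029641)² + (−0.051541)² + (+0.017699)² + (−0.047441)² + (+0.137989)² = 0.034977
Variance = 0.034977 / 7 = 0.004997
SE* = √0.004997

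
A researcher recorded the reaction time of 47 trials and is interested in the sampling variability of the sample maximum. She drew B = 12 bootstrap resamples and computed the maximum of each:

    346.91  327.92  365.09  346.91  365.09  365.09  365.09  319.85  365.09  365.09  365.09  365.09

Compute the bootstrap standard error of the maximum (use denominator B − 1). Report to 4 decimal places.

Bootstrap SE is the standard deviation of the 12 replicate maximums.
Mean of replicates: (346.91 + 327.92 + 365.09 + 346.91 + 365.09 + 365.09 + 365.09 + 319.85 + 365.09 + 365.09 + 365.09 + 365.09) / 12 = 4262.31000 / 12 = 355.19250
Sum of squared deviations: (−8.28250)² + (−27.27250)² + (+9.89750)² + (−8.28250)² + (+9.89750)² + (+9.89750)² + (+9.89750)² + (−35.34250)² + (+9.89750)² + (+9.89750)² + (+9.89750)² + (+9.89750)² = 2913.76522
Variance = 2913.76522 / 11 = 264.88775
SE* = √264.88775

SE* = 16.2754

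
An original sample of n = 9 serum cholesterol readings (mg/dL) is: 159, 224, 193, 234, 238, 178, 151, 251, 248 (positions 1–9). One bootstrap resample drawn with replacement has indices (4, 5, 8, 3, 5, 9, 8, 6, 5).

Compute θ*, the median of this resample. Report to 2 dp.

θ* = 238.00

Resample values: 234, 238, 251, 193, 238, 248, 251, 178, 238.
Sorted: 178, 193, 234, 238, 238, 238, 248, 251, 251
Median = middle value = 238.00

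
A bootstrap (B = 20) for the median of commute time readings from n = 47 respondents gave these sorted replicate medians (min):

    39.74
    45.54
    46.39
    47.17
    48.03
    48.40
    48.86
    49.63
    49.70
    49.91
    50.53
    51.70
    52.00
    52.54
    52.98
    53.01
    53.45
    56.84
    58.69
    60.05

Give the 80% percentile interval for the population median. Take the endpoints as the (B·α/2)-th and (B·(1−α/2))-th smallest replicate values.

(45.54, 56.84)

α = 0.20; lower rank = 20 × 0.100 = 2; upper rank = 20 × 0.900 = 18.
The 2nd smallest replicate is 45.54; the 18th is 56.84.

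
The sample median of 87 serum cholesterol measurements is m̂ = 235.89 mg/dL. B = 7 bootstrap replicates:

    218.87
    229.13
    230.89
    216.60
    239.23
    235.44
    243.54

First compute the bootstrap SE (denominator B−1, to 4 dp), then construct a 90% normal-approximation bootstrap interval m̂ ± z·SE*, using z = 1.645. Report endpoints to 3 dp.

Mean of replicates = 230.5286; sum of squared deviations = 601.1483; SE* = √(601.1483/6) = 10.0096
Margin = 1.645 × 10.0096 = 16.4658
Interval: 235.89 ± 16.4658

(219.424, 252.356)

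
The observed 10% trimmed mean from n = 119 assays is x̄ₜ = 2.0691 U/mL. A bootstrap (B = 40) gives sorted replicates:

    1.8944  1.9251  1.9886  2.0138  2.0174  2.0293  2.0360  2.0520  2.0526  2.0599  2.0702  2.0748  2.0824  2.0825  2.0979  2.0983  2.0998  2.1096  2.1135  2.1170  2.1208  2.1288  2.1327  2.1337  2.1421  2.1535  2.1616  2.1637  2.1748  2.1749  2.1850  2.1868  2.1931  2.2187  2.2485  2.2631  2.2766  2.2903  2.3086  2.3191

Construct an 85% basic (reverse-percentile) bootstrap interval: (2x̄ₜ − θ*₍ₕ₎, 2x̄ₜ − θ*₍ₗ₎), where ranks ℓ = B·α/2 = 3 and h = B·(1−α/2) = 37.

(1.8616, 2.1496)

Percentile endpoints at ranks 3 and 37: θ*₍3₎ = 1.9886, θ*₍37₎ = 2.2766.
Basic interval reflects these around x̄ₜ:
  lower = 2 × 2.0691 − 2.2766 = 1.8616
  upper = 2 × 2.0691 − 1.9886 = 2.1496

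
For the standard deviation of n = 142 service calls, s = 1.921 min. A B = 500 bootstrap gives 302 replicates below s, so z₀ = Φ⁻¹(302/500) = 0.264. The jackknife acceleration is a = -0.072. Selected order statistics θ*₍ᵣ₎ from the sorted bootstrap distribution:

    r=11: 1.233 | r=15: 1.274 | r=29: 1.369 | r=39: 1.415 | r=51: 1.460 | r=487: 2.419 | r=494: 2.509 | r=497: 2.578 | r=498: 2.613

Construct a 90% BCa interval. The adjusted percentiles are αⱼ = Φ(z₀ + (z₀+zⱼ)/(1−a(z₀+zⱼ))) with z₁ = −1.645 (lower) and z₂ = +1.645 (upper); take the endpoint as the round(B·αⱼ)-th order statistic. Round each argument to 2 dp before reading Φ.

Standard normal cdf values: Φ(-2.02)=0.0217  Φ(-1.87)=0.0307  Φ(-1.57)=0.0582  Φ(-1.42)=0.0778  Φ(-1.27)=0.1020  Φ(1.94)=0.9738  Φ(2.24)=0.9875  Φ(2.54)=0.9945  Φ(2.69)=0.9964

Lower: z₀ + z₁ = 0.264 + (-1.645) = -1.381; 1 − a(z₀+z₁) = 1 − (-0.072)(-1.381) = 0.9006; argument = 0.264 + (-1.381)/0.9006 = -1.2695 → -1.27.
α₁ = Φ(-1.27) = 0.1020; rank = round(500 × 0.1020) = 51; θ*₍51₎ = 1.460.
Upper: z₀ + z₂ = 1.909; 1 − a(z₀+z₂) = 1.1374; argument = 1.9423 → 1.94; α₂ = 0.9738; rank = 487; θ*₍487₎ = 2.419.

(1.460, 2.419)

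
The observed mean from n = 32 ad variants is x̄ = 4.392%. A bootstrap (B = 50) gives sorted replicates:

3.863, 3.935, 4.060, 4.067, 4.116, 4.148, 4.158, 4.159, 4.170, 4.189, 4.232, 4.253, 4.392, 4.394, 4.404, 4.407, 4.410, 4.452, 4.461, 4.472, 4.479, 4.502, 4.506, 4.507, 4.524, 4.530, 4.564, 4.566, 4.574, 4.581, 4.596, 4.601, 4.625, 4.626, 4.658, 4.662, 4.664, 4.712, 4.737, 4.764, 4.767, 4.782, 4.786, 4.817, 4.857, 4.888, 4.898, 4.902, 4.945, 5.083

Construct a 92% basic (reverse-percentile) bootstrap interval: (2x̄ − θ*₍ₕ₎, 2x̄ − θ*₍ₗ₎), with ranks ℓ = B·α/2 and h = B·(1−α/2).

(3.882, 4.849)

Percentile endpoints at ranks 2 and 48: θ*₍2₎ = 3.935, θ*₍48₎ = 4.902.
Basic interval reflects these around x̄:
  lower = 2 × 4.392 − 4.902 = 3.882
  upper = 2 × 4.392 − 3.935 = 4.849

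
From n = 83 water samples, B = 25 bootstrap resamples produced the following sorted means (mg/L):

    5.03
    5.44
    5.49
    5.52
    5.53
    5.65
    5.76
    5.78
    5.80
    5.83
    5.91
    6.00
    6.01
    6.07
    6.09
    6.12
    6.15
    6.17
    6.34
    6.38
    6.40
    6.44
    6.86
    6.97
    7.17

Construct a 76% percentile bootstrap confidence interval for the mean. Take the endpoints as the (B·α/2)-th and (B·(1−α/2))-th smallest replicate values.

α = 0.24; lower rank = 25 × 0.120 = 3; upper rank = 25 × 0.880 = 22.
The 3rd smallest replicate is 5.49; the 22nd is 6.44.

(5.49, 6.44)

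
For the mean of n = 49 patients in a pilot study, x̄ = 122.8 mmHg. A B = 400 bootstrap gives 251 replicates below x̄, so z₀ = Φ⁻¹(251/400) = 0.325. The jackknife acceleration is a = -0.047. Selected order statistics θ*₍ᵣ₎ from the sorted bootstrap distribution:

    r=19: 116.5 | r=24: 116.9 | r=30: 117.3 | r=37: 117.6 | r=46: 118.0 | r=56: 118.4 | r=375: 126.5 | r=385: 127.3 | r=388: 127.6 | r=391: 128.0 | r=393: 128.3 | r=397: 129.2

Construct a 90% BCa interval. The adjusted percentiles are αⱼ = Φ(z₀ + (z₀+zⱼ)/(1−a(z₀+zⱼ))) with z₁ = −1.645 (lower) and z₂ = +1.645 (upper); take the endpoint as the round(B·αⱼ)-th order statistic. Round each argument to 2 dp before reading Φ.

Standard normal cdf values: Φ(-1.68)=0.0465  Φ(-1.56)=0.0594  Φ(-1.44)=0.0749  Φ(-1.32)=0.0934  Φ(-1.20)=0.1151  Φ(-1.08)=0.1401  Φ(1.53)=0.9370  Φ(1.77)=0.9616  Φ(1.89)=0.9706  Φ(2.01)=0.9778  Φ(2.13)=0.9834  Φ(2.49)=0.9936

(118.4, 128.3)

Lower: z₀ + z₁ = 0.325 + (-1.645) = -1.320; 1 − a(z₀+z₁) = 1 − (-0.047)(-1.320) = 0.9380; argument = 0.325 + (-1.320)/0.9380 = -1.0823 → -1.08.
α₁ = Φ(-1.08) = 0.1401; rank = round(400 × 0.1401) = 56; θ*₍56₎ = 118.4.
Upper: z₀ + z₂ = 1.970; 1 − a(z₀+z₂) = 1.0926; argument = 2.1281 → 2.13; α₂ = 0.9834; rank = 393; θ*₍393₎ = 128.3.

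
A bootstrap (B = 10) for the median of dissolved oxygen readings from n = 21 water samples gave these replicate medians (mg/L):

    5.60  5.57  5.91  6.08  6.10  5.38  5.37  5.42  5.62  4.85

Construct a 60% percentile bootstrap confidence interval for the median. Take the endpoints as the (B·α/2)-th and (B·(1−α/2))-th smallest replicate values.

(5.37, 5.91)

Sorted replicates: 4.85, 5.37, 5.38, 5.42, 5.57, 5.60, 5.62, 5.91, 6.08, 6.10
α = 0.40; lower rank = 10 × 0.200 = 2; upper rank = 10 × 0.800 = 8.
The 2nd smallest replicate is 5.37; the 8th is 5.91.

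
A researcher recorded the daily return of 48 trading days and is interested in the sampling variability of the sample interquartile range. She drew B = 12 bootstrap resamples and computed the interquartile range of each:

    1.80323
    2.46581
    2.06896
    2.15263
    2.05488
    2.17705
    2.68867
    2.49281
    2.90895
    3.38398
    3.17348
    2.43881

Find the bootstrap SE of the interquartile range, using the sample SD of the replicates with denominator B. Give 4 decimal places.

SE* = 0.4595

Bootstrap SE is the standard deviation of the 12 replicate interquartile ranges.
Mean of replicates: (1.80323 + 2.46581 + 2.06896 + 2.15263 + 2.05488 + 2.17705 + 2.68867 + 2.49281 + 2.90895 + 3.38398 + 3.17348 + 2.43881) / 12 = 29.809260 / 12 = 2.484105
Sum of squared deviations: (−0.680875)² + (−0.018295)² + (−0.415145)² + (−0.331475)² + (−0.429225)² + (−0.307055)² + (+0.204565)² + (+0.008705)² + (+0.424845)² + (+0.899875)² + (+0.689375)² + (−0.045295)² = 2.534144
Variance = 2.534144 / 12 = 0.211179
SE* = √0.211179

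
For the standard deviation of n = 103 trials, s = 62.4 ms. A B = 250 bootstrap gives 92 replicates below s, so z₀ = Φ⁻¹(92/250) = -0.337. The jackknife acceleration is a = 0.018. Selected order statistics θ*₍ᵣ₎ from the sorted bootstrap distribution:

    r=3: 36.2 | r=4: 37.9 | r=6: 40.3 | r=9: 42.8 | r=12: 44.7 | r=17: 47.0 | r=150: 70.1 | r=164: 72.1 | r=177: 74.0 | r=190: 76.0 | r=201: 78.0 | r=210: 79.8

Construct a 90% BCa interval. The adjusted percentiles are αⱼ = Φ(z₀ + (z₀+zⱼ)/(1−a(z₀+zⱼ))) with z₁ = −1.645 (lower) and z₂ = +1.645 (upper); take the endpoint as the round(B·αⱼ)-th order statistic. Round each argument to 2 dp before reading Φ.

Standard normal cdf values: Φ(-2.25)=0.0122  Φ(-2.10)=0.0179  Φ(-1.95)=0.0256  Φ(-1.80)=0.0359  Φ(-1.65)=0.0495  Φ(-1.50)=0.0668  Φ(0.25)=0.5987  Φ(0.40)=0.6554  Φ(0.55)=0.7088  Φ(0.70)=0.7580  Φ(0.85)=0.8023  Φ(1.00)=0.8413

Lower: z₀ + z₁ = -0.337 + (-1.645) = -1.982; 1 − a(z₀+z₁) = 1 − (0.018)(-1.982) = 1.0357; argument = -0.337 + (-1.982)/1.0357 = -2.2507 → -2.25.
α₁ = Φ(-2.25) = 0.0122; rank = round(250 × 0.0122) = 3; θ*₍3₎ = 36.2.
Upper: z₀ + z₂ = 1.308; 1 − a(z₀+z₂) = 0.9765; argument = 1.0025 → 1.00; α₂ = 0.8413; rank = 210; θ*₍210₎ = 79.8.

(36.2, 79.8)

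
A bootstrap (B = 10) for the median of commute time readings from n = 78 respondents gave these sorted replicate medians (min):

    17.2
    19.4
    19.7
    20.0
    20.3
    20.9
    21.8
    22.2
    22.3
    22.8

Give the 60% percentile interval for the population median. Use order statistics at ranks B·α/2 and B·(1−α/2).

(19.4, 22.2)

α = 0.40; lower rank = 10 × 0.200 = 2; upper rank = 10 × 0.800 = 8.
The 2nd smallest replicate is 19.4; the 8th is 22.2.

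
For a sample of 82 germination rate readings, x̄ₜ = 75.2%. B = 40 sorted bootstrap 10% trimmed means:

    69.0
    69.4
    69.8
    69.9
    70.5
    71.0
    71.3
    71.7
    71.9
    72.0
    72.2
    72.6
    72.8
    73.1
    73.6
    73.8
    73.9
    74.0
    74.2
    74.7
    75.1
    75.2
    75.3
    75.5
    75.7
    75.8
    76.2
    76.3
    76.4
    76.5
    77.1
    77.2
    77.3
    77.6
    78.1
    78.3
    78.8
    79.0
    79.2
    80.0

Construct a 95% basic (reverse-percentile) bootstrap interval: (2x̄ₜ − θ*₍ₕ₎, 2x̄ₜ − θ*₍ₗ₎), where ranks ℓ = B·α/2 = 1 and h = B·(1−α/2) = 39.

Percentile endpoints at ranks 1 and 39: θ*₍1₎ = 69.0, θ*₍39₎ = 79.2.
Basic interval reflects these around x̄ₜ:
  lower = 2 × 75.2 − 79.2 = 71.2
  upper = 2 × 75.2 − 69.0 = 81.4

(71.2, 81.4)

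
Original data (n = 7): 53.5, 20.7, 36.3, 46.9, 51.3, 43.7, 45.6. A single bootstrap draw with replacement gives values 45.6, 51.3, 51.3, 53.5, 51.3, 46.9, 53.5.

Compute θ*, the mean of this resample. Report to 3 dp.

θ* = 50.486

Mean = (45.6 + 51.3 + 51.3 + 53.5 + 51.3 + 46.9 + 53.5) / 7 = 353.40 / 7 = 50.486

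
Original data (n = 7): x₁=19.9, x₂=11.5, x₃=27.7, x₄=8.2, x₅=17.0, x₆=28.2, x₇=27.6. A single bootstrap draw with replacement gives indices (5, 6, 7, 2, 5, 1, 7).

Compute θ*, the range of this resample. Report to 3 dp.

θ* = 16.700

Resample values: 17.0, 28.2, 27.6, 11.5, 17.0, 19.9, 27.6.
Range = 28.2 − 11.5 = 16.700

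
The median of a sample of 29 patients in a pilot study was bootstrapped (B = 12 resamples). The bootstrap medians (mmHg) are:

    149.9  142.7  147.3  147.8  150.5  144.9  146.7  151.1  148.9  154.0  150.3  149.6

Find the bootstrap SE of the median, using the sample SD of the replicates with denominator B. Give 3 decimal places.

SE* = 2.874

Bootstrap SE is the standard deviation of the 12 replicate medians.
Mean of replicates: (149.9 + 142.7 + 147.3 + 147.8 + 150.5 + 144.9 + 146.7 + 151.1 + 148.9 + 154.0 + 150.3 + 149.6) / 12 = 1783.7000 / 12 = 148.6417
Sum of squared deviations: (+1.2583)² + (−5.9417)² + (−1.3417)² + (−0.8417)² + (+1.8583)² + (−3.7417)² + (−1.9417)² + (+2.4583)² + (+0.2583)² + (+5.3583)² + (+1.6583)² + (+0.9583)² = 99.1092
Variance = 99.1092 / 12 = 8.2591
SE* = √8.2591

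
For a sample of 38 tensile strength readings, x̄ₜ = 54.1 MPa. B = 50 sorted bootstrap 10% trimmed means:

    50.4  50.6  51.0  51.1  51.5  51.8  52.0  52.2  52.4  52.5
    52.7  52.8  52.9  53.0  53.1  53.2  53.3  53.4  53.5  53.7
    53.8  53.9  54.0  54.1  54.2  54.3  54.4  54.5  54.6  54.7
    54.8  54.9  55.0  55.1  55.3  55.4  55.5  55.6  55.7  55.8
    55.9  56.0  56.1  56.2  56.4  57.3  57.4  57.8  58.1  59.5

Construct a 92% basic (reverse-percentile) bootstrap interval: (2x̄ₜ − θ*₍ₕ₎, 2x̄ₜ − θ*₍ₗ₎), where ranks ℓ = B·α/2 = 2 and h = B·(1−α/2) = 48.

(50.4, 57.6)

Percentile endpoints at ranks 2 and 48: θ*₍2₎ = 50.6, θ*₍48₎ = 57.8.
Basic interval reflects these around x̄ₜ:
  lower = 2 × 54.1 − 57.8 = 50.4
  upper = 2 × 54.1 − 50.6 = 57.6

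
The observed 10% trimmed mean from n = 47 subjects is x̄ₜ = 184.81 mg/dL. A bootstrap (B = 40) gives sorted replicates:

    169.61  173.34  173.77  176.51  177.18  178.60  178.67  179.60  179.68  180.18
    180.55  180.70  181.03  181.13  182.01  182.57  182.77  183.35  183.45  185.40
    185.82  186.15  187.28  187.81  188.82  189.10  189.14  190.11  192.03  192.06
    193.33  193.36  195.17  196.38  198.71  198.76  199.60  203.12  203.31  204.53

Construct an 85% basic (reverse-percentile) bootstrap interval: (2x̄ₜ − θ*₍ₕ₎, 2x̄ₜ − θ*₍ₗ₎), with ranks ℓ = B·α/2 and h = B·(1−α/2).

Percentile endpoints at ranks 3 and 37: θ*₍3₎ = 173.77, θ*₍37₎ = 199.60.
Basic interval reflects these around x̄ₜ:
  lower = 2 × 184.81 − 199.60 = 170.02
  upper = 2 × 184.81 − 173.77 = 195.85

(170.02, 195.85)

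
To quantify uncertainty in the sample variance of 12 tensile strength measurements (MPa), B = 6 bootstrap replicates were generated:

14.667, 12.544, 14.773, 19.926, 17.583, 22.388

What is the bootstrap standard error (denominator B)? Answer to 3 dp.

SE* = 3.371

Bootstrap SE is the standard deviation of the 6 replicate variances.
Mean of replicates: (14.667 + 12.544 + 14.773 + 19.926 + 17.583 + 22.388) / 6 = 101.8810 / 6 = 16.9802
Sum of squared deviations: (−2.3132)² + (−4.4362)² + (−2.2072)² + (+2.9458)² + (+0.6028)² + (+5.4078)² = 68.1879
Variance = 68.1879 / 6 = 11.3647
SE* = √11.3647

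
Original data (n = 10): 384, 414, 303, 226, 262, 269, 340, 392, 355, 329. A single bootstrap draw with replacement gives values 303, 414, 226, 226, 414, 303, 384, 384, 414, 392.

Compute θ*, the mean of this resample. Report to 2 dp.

Mean = (303 + 414 + 226 + 226 + 414 + 303 + 384 + 384 + 414 + 392) / 10 = 3460.0 / 10 = 346.00

θ* = 346.00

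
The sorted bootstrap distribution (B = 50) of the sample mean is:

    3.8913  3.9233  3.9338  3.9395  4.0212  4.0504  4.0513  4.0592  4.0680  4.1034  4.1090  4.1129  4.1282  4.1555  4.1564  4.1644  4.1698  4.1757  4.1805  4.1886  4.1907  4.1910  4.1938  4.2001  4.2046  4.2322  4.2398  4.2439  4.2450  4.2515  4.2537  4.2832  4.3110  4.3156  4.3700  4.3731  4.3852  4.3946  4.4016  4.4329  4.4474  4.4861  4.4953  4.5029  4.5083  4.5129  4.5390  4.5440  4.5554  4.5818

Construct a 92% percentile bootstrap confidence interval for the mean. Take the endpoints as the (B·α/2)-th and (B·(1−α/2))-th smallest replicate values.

(3.9233, 4.5440)

α = 0.08; lower rank = 50 × 0.040 = 2; upper rank = 50 × 0.960 = 48.
The 2nd smallest replicate is 3.9233; the 48th is 4.5440.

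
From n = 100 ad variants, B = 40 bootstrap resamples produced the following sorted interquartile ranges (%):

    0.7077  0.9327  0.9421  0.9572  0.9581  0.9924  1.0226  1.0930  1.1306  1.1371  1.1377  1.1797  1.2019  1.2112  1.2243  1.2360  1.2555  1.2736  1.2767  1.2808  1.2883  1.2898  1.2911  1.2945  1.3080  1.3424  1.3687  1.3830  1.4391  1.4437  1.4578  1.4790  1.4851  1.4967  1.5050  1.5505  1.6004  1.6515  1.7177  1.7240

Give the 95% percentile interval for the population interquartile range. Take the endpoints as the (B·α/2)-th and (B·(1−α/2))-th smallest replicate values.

α = 0.05; lower rank = 40 × 0.025 = 1; upper rank = 40 × 0.975 = 39.
The 1st smallest replicate is 0.7077; the 39th is 1.7177.

(0.7077, 1.7177)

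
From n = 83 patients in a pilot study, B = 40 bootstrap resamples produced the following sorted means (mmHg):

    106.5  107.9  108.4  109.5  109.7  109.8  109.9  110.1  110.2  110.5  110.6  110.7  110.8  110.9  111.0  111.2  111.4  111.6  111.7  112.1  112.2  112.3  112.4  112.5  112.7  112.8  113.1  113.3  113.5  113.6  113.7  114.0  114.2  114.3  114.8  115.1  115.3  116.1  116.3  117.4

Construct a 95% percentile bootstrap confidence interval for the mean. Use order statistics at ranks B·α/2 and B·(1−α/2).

α = 0.05; lower rank = 40 × 0.025 = 1; upper rank = 40 × 0.975 = 39.
The 1st smallest replicate is 106.5; the 39th is 116.3.

(106.5, 116.3)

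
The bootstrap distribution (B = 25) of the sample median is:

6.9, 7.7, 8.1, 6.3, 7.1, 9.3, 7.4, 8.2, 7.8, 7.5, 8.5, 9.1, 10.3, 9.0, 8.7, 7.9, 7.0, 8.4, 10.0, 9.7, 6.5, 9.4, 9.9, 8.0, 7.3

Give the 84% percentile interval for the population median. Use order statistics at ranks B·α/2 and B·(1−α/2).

Sorted replicates: 6.3, 6.5, 6.9, 7.0, 7.1, 7.3, 7.4, 7.5, 7.7, 7.8, 7.9, 8.0, 8.1, 8.2, 8.4, 8.5, 8.7, 9.0, 9.1, 9.3, 9.4, 9.7, 9.9, 10.0, 10.3
α = 0.16; lower rank = 25 × 0.080 = 2; upper rank = 25 × 0.920 = 23.
The 2nd smallest replicate is 6.5; the 23rd is 9.9.

(6.5, 9.9)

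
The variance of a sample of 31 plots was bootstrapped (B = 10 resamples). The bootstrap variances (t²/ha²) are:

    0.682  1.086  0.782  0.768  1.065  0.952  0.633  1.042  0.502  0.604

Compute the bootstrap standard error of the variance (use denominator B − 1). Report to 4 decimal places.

SE* = 0.2115

Bootstrap SE is the standard deviation of the 10 replicate variances.
Mean of replicates: (0.682 + 1.086 + 0.782 + 0.768 + 1.065 + 0.952 + 0.633 + 1.042 + 0.502 + 0.604) / 10 = 8.11600 / 10 = 0.81160
Sum of squared deviations: (−0.12960)² + (+0.27440)² + (−0.02960)² + (−0.04360)² + (+0.25340)² + (+0.14040)² + (−0.17860)² + (+0.23040)² + (−0.30960)² + (−0.20760)² = 0.40272
Variance = 0.40272 / 9 = 0.04475
SE* = √0.04475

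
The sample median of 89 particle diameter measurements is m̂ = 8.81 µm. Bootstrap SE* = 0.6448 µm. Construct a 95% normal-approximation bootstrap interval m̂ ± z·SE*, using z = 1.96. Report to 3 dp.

Margin = 1.96 × 0.6448 = 1.2638
Interval: 8.81 ± 1.2638

(7.546, 10.074)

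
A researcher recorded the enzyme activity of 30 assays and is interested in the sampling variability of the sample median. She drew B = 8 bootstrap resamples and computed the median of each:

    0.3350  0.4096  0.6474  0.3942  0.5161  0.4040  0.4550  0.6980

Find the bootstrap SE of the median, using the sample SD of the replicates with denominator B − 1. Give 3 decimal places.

Bootstrap SE is the standard deviation of the 8 replicate medians.
Mean of replicates: (0.3350 + 0.4096 + 0.6474 + 0.3942 + 0.5161 + 0.4040 + 0.4550 + 0.6980) / 8 = 3.85930 / 8 = 0.48241
Sum of squared deviations: (−0.14741)² + (−0.07281)² + (+0.16499)² + (−0.08821)² + (+0.03369)² + (−0.07841)² + (−0.02741)² + (+0.21559)² = 0.11655
Variance = 0.11655 / 7 = 0.01665
SE* = √0.01665

SE* = 0.129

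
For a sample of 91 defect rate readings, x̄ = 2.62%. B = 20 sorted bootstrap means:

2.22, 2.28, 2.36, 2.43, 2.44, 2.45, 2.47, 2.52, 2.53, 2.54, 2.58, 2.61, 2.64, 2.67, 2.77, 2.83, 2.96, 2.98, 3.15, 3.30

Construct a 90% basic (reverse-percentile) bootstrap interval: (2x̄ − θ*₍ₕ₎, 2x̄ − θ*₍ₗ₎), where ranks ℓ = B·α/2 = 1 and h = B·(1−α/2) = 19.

Percentile endpoints at ranks 1 and 19: θ*₍1₎ = 2.22, θ*₍19₎ = 3.15.
Basic interval reflects these around x̄:
  lower = 2 × 2.62 − 3.15 = 2.09
  upper = 2 × 2.62 − 2.22 = 3.02

(2.09, 3.02)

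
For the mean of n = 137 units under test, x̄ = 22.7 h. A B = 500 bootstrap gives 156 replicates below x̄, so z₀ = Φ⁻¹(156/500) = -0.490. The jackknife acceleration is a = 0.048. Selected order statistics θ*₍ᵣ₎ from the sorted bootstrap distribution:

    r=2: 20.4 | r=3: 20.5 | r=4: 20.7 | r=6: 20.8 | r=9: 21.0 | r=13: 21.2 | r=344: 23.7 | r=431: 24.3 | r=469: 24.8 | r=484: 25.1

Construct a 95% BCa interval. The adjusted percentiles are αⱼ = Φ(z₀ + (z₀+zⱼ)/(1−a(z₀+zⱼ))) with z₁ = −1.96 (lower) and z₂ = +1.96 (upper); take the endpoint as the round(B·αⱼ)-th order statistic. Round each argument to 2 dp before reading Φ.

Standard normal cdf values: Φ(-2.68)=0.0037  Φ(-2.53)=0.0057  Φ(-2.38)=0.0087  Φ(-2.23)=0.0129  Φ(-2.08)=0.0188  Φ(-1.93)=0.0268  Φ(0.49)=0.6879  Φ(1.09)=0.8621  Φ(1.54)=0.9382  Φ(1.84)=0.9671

(20.4, 24.3)

Lower: z₀ + z₁ = -0.490 + (-1.960) = -2.450; 1 − a(z₀+z₁) = 1 − (0.048)(-2.450) = 1.1176; argument = -0.490 + (-2.450)/1.1176 = -2.6822 → -2.68.
α₁ = Φ(-2.68) = 0.0037; rank = round(500 × 0.0037) = 2; θ*₍2₎ = 20.4.
Upper: z₀ + z₂ = 1.470; 1 − a(z₀+z₂) = 0.9294; argument = 1.0916 → 1.09; α₂ = 0.8621; rank = 431; θ*₍431₎ = 24.3.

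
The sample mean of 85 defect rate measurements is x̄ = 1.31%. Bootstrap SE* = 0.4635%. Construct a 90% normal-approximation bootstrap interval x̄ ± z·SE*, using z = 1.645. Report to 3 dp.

(0.548, 2.072)

Margin = 1.645 × 0.4635 = 0.7625
Interval: 1.31 ± 0.7625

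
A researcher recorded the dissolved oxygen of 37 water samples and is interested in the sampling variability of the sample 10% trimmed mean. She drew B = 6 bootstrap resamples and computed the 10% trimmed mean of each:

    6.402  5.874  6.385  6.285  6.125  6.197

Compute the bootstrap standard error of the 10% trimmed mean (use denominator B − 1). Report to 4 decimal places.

Bootstrap SE is the standard deviation of the 6 replicate 10% trimmed means.
Mean of replicates: (6.402 + 5.874 + 6.385 + 6.285 + 6.125 + 6.197) / 6 = 37.26800 / 6 = 6.21133
Sum of squared deviations: (+0.19067)² + (−0.33733)² + (+0.17367)² + (+0.07367)² + (−0.08633)² + (−0.01433)² = 0.19339
Variance = 0.19339 / 5 = 0.03868
SE* = √0.03868

SE* = 0.1967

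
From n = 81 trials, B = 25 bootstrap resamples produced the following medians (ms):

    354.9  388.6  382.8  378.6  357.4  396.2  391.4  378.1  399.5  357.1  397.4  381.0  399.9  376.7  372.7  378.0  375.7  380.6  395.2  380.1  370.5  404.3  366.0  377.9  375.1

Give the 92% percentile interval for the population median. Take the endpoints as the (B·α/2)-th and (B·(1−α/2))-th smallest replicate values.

(354.9, 399.9)

Sorted replicates: 354.9, 357.1, 357.4, 366.0, 370.5, 372.7, 375.1, 375.7, 376.7, 377.9, 378.0, 378.1, 378.6, 380.1, 380.6, 381.0, 382.8, 388.6, 391.4, 395.2, 396.2, 397.4, 399.5, 399.9, 404.3
α = 0.08; lower rank = 25 × 0.040 = 1; upper rank = 25 × 0.960 = 24.
The 1st smallest replicate is 354.9; the 24th is 399.9.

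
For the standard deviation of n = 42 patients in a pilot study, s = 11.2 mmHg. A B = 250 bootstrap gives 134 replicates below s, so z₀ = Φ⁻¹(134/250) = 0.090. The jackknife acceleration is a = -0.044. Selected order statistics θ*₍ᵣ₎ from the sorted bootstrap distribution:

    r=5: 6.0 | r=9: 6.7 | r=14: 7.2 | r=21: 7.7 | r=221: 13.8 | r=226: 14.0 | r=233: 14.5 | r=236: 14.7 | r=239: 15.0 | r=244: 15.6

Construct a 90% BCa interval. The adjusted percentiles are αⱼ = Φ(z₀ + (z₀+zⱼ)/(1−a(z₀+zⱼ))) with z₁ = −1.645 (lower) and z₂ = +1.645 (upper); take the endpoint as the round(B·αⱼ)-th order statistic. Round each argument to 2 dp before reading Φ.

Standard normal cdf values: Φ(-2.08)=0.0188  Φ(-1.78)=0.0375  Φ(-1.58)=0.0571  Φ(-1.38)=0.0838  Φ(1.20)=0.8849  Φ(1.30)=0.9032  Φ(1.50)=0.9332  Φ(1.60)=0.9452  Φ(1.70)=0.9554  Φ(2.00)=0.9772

Lower: z₀ + z₁ = 0.090 + (-1.645) = -1.555; 1 − a(z₀+z₁) = 1 − (-0.044)(-1.555) = 0.9316; argument = 0.090 + (-1.555)/0.9316 = -1.5792 → -1.58.
α₁ = Φ(-1.58) = 0.0571; rank = round(250 × 0.0571) = 14; θ*₍14₎ = 7.2.
Upper: z₀ + z₂ = 1.735; 1 − a(z₀+z₂) = 1.0763; argument = 1.7019 → 1.70; α₂ = 0.9554; rank = 239; θ*₍239₎ = 15.0.

(7.2, 15.0)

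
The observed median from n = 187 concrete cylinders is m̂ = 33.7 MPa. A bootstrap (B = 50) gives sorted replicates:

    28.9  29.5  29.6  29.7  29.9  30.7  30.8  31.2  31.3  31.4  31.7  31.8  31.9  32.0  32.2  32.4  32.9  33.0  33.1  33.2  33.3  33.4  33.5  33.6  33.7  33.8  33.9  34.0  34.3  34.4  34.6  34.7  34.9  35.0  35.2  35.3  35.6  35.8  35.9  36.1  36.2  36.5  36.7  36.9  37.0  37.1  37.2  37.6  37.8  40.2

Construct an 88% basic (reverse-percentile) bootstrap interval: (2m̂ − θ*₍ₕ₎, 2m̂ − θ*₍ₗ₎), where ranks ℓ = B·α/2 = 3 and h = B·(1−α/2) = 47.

(30.2, 37.8)

Percentile endpoints at ranks 3 and 47: θ*₍3₎ = 29.6, θ*₍47₎ = 37.2.
Basic interval reflects these around m̂:
  lower = 2 × 33.7 − 37.2 = 30.2
  upper = 2 × 33.7 − 29.6 = 37.8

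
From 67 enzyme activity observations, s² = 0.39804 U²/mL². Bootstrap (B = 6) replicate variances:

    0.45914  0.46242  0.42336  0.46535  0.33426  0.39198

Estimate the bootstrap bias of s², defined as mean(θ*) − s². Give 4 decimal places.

bias = +0.0247

mean(θ*) = (0.45914 + 0.46242 + 0.42336 + 0.46535 + 0.33426 + 0.39198) / 6 = 0.42275
bias = 0.42275 − 0.39804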